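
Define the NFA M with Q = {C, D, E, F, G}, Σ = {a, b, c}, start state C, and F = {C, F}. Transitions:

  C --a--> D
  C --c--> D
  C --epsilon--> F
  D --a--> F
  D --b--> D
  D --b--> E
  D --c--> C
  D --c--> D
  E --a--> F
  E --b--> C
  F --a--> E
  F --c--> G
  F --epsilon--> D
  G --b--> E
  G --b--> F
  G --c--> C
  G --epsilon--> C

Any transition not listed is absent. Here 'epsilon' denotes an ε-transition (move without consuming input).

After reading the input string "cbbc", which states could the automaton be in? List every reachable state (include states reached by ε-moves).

Start: ε-closure({C}) = {C, D, F}.
Read 'c': C→{D}, D→{C, D}, F→{G}; union {C, D, G}; ε-closure = {C, D, F, G}.
Read 'b': C→∅, D→{D, E}, F→∅, G→{E, F}; now {D, E, F}.
Read 'b': D→{D, E}, E→{C}, F→∅; union {C, D, E}; ε-closure = {C, D, E, F}.
Read 'c': C→{D}, D→{C, D}, E→∅, F→{G}; union {C, D, G}; ε-closure = {C, D, F, G}.

{C, D, F, G}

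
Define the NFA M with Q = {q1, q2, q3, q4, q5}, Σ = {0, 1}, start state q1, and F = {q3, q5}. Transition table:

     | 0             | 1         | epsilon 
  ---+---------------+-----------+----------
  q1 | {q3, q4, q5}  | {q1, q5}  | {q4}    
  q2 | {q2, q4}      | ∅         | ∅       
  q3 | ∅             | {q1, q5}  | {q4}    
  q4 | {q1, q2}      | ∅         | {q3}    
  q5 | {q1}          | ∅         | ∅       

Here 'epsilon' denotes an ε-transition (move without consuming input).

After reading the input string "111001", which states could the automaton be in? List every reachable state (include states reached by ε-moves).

{q1, q3, q4, q5}

Start: ε-closure({q1}) = {q1, q3, q4}.
Read '1': q1→{q1, q5}, q3→{q1, q5}, q4→∅; union {q1, q5}; ε-closure = {q1, q3, q4, q5}.
Read '1': q1→{q1, q5}, q3→{q1, q5}, q4→∅, q5→∅; union {q1, q5}; ε-closure = {q1, q3, q4, q5}.
Read '1': q1→{q1, q5}, q3→{q1, q5}, q4→∅, q5→∅; union {q1, q5}; ε-closure = {q1, q3, q4, q5}.
Read '0': q1→{q3, q4, q5}, q3→∅, q4→{q1, q2}, q5→{q1}; now {q1, q2, q3, q4, q5}.
Read '0': q1→{q3, q4, q5}, q2→{q2, q4}, q3→∅, q4→{q1, q2}, q5→{q1}; now {q1, q2, q3, q4, q5}.
Read '1': q1→{q1, q5}, q2→∅, q3→{q1, q5}, q4→∅, q5→∅; union {q1, q5}; ε-closure = {q1, q3, q4, q5}.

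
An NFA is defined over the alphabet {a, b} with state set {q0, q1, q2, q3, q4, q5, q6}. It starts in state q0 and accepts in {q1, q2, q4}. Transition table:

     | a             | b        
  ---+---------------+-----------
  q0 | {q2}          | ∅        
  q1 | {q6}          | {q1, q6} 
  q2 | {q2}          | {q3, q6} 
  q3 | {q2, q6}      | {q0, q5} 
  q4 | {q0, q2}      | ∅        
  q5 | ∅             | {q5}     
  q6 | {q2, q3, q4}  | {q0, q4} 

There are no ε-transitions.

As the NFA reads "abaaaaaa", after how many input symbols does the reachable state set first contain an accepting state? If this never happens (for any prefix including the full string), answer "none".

1

Start in {q0}.
Read 'a': {q0} → {q2}.
None of the earlier sets intersect F, but {q2} does.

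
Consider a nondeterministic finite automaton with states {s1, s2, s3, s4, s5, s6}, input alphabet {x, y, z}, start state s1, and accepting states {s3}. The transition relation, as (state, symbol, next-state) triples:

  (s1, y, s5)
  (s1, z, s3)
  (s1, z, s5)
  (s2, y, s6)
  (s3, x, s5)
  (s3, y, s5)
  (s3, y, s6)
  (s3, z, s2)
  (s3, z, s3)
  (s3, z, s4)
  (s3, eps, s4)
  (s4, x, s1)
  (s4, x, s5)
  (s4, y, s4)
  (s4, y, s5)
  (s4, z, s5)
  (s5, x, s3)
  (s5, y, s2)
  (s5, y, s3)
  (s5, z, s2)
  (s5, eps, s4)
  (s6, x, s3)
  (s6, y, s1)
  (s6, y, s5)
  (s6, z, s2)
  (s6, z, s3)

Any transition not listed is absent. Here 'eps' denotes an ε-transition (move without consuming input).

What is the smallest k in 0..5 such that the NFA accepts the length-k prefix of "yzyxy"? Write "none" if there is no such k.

3

Start in {s1}.
Read 'y': {s1} → {s4, s5}.
Read 'z': {s4, s5} → {s2, s4, s5}.
Read 'y': {s2, s4, s5} → {s2, s3, s4, s5, s6}.
None of the earlier sets intersect F, but {s2, s3, s4, s5, s6} does.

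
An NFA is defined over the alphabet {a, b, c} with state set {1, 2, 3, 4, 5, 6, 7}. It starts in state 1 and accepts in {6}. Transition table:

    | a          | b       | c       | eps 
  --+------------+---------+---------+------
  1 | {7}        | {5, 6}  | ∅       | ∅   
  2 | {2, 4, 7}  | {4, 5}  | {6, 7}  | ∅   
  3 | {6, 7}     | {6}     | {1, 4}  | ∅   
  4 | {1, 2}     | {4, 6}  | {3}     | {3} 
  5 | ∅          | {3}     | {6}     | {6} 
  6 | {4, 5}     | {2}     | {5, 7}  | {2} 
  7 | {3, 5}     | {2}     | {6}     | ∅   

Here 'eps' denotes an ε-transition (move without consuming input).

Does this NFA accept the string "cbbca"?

Start in {1}.
Read 'c': {1} → ∅.
The set is empty and remains empty for the remaining 4 symbols.
The final set ∅ contains no accepting state.

No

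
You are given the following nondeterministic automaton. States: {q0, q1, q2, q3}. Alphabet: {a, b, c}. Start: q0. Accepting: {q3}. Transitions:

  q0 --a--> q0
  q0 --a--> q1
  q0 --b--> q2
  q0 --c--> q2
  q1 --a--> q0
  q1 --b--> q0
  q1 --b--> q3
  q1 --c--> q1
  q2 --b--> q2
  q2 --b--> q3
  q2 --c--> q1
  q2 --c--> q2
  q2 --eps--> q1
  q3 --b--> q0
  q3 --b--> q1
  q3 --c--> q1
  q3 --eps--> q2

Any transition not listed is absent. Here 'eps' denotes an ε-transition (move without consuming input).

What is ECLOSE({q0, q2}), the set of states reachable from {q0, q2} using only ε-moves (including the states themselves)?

{q0, q1, q2}

Begin with {q0, q2}.
ε-move q2 → q1; add q1.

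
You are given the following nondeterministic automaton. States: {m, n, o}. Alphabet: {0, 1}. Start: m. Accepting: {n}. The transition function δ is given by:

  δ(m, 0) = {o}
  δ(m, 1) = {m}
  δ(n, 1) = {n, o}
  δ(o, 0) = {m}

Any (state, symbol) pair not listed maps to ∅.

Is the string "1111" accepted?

Start in {m}.
Read '1': {m} → {m}.
Read '1': {m} → {m}.
Read '1': {m} → {m}.
Read '1': {m} → {m}.
The final set {m} contains no accepting state.

No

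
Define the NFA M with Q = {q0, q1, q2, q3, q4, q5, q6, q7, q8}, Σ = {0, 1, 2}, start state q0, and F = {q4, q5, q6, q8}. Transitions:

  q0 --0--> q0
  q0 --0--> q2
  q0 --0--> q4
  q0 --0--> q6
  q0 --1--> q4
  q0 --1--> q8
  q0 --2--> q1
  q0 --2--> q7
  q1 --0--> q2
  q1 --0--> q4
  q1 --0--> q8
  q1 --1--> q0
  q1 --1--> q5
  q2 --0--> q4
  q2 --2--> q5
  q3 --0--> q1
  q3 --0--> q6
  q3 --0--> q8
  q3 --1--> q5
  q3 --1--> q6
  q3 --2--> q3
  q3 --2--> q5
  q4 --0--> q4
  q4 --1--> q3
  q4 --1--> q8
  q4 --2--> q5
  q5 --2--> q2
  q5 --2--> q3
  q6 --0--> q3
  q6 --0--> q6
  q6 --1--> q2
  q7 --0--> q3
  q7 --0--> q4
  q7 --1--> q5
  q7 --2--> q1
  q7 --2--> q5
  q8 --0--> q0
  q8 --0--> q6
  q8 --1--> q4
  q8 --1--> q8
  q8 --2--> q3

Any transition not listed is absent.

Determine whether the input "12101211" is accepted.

Start in {q0}.
Read '1': {q0} → {q4, q8}.
Read '2': {q4, q8} → {q3, q5}.
Read '1': {q3, q5} → {q5, q6}.
Read '0': {q5, q6} → {q3, q6}.
Read '1': {q3, q6} → {q2, q5, q6}.
Read '2': {q2, q5, q6} → {q2, q3, q5}.
Read '1': {q2, q3, q5} → {q5, q6}.
Read '1': {q5, q6} → {q2}.
The final set {q2} contains no accepting state.

No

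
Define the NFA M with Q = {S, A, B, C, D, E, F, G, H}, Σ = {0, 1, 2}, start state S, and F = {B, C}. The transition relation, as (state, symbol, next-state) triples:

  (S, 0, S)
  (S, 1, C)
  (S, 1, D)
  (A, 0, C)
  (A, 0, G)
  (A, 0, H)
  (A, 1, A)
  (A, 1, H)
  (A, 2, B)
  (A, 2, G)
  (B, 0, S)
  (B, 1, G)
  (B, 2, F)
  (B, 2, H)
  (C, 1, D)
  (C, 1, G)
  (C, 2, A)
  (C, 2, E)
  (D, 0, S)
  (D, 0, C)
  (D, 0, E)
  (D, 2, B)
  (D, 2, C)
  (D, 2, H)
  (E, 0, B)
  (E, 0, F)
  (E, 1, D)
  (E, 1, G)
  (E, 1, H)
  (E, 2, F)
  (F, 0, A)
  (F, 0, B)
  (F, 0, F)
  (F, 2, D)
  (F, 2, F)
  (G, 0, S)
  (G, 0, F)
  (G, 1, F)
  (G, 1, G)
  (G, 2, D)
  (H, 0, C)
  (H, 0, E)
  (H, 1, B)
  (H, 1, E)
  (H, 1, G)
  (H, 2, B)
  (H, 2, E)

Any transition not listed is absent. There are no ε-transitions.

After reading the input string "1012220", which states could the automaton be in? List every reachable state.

{S, A, B, C, E, F, G, H}

Start in {S}.
Read '1': S→{C, D}; now {C, D}.
Read '0': C→∅, D→{S, C, E}; now {S, C, E}.
Read '1': S→{C, D}, C→{D, G}, E→{D, G, H}; now {C, D, G, H}.
Read '2': C→{A, E}, D→{B, C, H}, G→{D}, H→{B, E}; now {A, B, C, D, E, H}.
Read '2': A→{B, G}, B→{F, H}, C→{A, E}, D→{B, C, H}, E→{F}, H→{B, E}; now {A, B, C, E, F, G, H}.
Read '2': A→{B, G}, B→{F, H}, C→{A, E}, E→{F}, F→{D, F}, G→{D}, H→{B, E}; now {A, B, D, E, F, G, H}.
Read '0': A→{C, G, H}, B→{S}, D→{S, C, E}, E→{B, F}, F→{A, B, F}, G→{S, F}, H→{C, E}; now {S, A, B, C, E, F, G, H}.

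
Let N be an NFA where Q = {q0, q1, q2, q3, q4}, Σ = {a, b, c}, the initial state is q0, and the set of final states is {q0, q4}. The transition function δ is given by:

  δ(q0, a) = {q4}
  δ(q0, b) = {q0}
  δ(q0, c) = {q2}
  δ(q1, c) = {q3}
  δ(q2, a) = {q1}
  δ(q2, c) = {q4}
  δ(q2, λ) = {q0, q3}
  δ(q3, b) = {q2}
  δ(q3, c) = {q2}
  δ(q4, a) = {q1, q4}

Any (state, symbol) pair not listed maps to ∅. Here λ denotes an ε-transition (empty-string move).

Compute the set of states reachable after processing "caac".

{q3}

Start in {q0}.
Read 'c': {q0} → {q0, q2, q3}.
Read 'a': {q0, q2, q3} → {q1, q4}.
Read 'a': {q1, q4} → {q1, q4}.
Read 'c': {q1, q4} → {q3}.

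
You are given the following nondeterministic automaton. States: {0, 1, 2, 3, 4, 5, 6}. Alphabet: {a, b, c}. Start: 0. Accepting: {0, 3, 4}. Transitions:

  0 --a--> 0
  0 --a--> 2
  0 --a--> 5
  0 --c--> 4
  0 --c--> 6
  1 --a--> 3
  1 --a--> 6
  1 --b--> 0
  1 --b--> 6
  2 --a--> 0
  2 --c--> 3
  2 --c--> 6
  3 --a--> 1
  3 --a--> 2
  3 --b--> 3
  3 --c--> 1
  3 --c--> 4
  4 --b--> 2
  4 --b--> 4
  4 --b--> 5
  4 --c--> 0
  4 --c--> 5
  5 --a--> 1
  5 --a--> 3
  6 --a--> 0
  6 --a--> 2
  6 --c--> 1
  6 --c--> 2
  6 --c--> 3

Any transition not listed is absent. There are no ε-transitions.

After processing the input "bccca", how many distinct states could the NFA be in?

Start in {0}.
Read 'b': 0→∅; now ∅.
The set is empty and remains empty for the remaining 4 symbols.
That set has 0 states.

0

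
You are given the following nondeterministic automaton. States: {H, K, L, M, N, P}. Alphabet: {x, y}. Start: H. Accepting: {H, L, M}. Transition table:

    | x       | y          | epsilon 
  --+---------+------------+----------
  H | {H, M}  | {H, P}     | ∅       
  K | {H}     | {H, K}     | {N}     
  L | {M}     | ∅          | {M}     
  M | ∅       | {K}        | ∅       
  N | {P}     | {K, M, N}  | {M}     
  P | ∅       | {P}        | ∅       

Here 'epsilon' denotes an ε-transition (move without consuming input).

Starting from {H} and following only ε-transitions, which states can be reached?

Begin with {H}.
No ε-moves leave this set, so the closure equals the set itself.

{H}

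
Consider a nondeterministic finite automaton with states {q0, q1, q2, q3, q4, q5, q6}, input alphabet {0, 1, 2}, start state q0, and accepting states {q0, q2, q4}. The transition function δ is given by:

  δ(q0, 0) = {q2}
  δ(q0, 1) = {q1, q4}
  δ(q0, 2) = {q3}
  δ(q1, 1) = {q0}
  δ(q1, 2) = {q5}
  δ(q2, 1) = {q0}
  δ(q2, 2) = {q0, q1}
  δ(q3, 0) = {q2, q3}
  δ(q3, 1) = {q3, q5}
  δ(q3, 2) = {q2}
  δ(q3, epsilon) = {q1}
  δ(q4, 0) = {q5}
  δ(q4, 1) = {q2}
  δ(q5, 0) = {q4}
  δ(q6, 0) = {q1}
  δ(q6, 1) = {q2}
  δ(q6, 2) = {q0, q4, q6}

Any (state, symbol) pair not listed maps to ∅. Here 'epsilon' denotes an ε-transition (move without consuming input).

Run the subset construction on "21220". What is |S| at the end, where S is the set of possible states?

Start in {q0}.
Read '2': {q0} → {q1, q3}.
Read '1': {q1, q3} → {q0, q1, q3, q5}.
Read '2': {q0, q1, q3, q5} → {q1, q2, q3, q5}.
Read '2': {q1, q2, q3, q5} → {q0, q1, q2, q5}.
Read '0': {q0, q1, q2, q5} → {q2, q4}.
That set has 2 states.

2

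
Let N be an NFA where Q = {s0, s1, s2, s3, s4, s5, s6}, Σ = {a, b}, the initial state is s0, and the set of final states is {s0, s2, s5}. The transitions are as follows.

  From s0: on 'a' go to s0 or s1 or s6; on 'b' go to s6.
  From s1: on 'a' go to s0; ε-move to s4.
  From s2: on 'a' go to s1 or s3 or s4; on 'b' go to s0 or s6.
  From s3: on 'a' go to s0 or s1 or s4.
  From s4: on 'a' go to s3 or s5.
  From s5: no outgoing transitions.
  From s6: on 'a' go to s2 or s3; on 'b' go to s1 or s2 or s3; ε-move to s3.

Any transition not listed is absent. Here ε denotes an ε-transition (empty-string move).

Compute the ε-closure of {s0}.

Begin with {s0}.
No ε-moves leave this set, so the closure equals the set itself.

{s0}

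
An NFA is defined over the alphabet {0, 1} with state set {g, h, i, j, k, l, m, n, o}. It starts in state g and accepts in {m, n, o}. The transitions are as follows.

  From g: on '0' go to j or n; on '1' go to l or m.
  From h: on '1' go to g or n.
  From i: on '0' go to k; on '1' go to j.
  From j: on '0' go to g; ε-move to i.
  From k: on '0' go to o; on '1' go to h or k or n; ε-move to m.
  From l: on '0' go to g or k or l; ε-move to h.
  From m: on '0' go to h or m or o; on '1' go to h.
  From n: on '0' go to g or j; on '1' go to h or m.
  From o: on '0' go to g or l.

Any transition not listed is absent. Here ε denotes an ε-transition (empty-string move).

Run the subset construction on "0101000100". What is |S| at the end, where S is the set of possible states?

Start in {g}.
Read '0': g→{j, n}; union {j, n}; ε-closure = {i, j, n}.
Read '1': i→{j}, j→∅, n→{h, m}; union {h, j, m}; ε-closure = {h, i, j, m}.
Read '0': h→∅, i→{k}, j→{g}, m→{h, m, o}; now {g, h, k, m, o}.
Read '1': g→{l, m}, h→{g, n}, k→{h, k, n}, m→{h}, o→∅; now {g, h, k, l, m, n}.
Read '0': g→{j, n}, h→∅, k→{o}, l→{g, k, l}, m→{h, m, o}, n→{g, j}; union {g, h, j, k, l, m, n, o}; ε-closure = {g, h, i, j, k, l, m, n, o}.
Read '0': g→{j, n}, h→∅, i→{k}, j→{g}, k→{o}, l→{g, k, l}, m→{h, m, o}, n→{g, j}, o→{g, l}; union {g, h, j, k, l, m, n, o}; ε-closure = {g, h, i, j, k, l, m, n, o}.
Read '0': g→{j, n}, h→∅, i→{k}, j→{g}, k→{o}, l→{g, k, l}, m→{h, m, o}, n→{g, j}, o→{g, l}; union {g, h, j, k, l, m, n, o}; ε-closure = {g, h, i, j, k, l, m, n, o}.
Read '1': g→{l, m}, h→{g, n}, i→{j}, j→∅, k→{h, k, n}, l→∅, m→{h}, n→{h, m}, o→∅; union {g, h, j, k, l, m, n}; ε-closure = {g, h, i, j, k, l, m, n}.
Read '0': g→{j, n}, h→∅, i→{k}, j→{g}, k→{o}, l→{g, k, l}, m→{h, m, o}, n→{g, j}; union {g, h, j, k, l, m, n, o}; ε-closure = {g, h, i, j, k, l, m, n, o}.
Read '0': g→{j, n}, h→∅, i→{k}, j→{g}, k→{o}, l→{g, k, l}, m→{h, m, o}, n→{g, j}, o→{g, l}; union {g, h, j, k, l, m, n, o}; ε-closure = {g, h, i, j, k, l, m, n, o}.
That set has 9 states.

9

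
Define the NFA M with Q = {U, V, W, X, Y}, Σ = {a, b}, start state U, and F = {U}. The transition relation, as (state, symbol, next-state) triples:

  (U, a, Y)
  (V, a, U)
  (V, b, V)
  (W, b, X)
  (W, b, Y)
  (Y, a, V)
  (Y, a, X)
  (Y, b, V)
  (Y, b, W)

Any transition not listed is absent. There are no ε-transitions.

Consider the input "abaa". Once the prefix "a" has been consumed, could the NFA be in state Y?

Start in {U}.
Read 'a': {U} → {Y}.
State Y is in {Y}.

Yes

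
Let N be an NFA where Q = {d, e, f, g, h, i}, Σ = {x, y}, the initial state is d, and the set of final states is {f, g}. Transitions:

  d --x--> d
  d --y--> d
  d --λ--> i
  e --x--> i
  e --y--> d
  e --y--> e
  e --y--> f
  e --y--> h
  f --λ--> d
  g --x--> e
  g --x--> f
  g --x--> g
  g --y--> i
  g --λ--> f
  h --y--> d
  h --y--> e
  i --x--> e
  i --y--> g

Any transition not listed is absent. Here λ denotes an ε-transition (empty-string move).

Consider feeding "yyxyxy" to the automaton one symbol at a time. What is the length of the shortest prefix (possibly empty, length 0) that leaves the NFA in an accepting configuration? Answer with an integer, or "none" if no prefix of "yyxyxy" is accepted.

Start: ε-closure({d}) = {d, i}.
Read 'y': {d, i} → {d, f, g, i}.
None of the earlier sets intersect F, but {d, f, g, i} does.

1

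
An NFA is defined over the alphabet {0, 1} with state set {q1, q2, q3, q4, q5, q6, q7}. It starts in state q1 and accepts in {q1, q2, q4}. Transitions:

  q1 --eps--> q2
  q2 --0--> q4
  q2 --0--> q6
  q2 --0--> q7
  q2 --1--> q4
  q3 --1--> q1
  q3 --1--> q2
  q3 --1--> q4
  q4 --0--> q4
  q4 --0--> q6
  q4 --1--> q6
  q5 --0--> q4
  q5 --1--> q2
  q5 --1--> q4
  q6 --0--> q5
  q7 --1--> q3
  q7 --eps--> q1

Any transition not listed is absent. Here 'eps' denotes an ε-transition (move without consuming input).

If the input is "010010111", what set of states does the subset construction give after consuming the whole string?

Start: ε-closure({q1}) = {q1, q2}.
Read '0': {q1, q2} → {q1, q2, q4, q6, q7}.
Read '1': {q1, q2, q4, q6, q7} → {q3, q4, q6}.
Read '0': {q3, q4, q6} → {q4, q5, q6}.
Read '0': {q4, q5, q6} → {q4, q5, q6}.
Read '1': {q4, q5, q6} → {q2, q4, q6}.
Read '0': {q2, q4, q6} → {q1, q2, q4, q5, q6, q7}.
Read '1': {q1, q2, q4, q5, q6, q7} → {q2, q3, q4, q6}.
Read '1': {q2, q3, q4, q6} → {q1, q2, q4, q6}.
Read '1': {q1, q2, q4, q6} → {q4, q6}.

{q4, q6}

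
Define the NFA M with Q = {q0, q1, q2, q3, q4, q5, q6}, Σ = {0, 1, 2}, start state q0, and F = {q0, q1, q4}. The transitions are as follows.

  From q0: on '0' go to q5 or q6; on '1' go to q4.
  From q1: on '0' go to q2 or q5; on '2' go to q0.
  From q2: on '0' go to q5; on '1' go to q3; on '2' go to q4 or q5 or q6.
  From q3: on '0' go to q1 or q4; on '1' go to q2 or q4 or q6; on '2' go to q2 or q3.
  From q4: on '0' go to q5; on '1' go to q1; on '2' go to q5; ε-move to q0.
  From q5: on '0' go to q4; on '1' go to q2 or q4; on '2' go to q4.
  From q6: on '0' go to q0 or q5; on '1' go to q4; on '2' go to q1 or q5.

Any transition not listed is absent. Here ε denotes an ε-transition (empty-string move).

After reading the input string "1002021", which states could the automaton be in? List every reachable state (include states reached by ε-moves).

Start in {q0}.
Read '1': {q0} → {q0, q4}.
Read '0': {q0, q4} → {q5, q6}.
Read '0': {q5, q6} → {q0, q4, q5}.
Read '2': {q0, q4, q5} → {q0, q4, q5}.
Read '0': {q0, q4, q5} → {q0, q4, q5, q6}.
Read '2': {q0, q4, q5, q6} → {q0, q1, q4, q5}.
Read '1': {q0, q1, q4, q5} → {q0, q1, q2, q4}.

{q0, q1, q2, q4}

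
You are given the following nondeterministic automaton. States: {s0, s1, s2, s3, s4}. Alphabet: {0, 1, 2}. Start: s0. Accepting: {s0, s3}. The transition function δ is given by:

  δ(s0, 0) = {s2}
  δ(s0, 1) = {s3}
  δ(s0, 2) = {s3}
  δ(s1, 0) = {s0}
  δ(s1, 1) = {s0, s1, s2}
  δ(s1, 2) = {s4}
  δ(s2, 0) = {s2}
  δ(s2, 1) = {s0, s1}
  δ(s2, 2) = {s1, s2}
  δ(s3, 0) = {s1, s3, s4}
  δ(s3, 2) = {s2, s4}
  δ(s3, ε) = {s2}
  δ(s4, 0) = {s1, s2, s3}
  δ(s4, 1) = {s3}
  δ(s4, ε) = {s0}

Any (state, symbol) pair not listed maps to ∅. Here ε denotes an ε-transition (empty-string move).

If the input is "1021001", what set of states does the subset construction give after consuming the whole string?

{s0, s1, s2, s3}

Start in {s0}.
Read '1': s0→{s3}; union {s3}; ε-closure = {s2, s3}.
Read '0': s2→{s2}, s3→{s1, s3, s4}; union {s1, s2, s3, s4}; ε-closure = {s0, s1, s2, s3, s4}.
Read '2': s0→{s3}, s1→{s4}, s2→{s1, s2}, s3→{s2, s4}, s4→∅; union {s1, s2, s3, s4}; ε-closure = {s0, s1, s2, s3, s4}.
Read '1': s0→{s3}, s1→{s0, s1, s2}, s2→{s0, s1}, s3→∅, s4→{s3}; now {s0, s1, s2, s3}.
Read '0': s0→{s2}, s1→{s0}, s2→{s2}, s3→{s1, s3, s4}; now {s0, s1, s2, s3, s4}.
Read '0': s0→{s2}, s1→{s0}, s2→{s2}, s3→{s1, s3, s4}, s4→{s1, s2, s3}; now {s0, s1, s2, s3, s4}.
Read '1': s0→{s3}, s1→{s0, s1, s2}, s2→{s0, s1}, s3→∅, s4→{s3}; now {s0, s1, s2, s3}.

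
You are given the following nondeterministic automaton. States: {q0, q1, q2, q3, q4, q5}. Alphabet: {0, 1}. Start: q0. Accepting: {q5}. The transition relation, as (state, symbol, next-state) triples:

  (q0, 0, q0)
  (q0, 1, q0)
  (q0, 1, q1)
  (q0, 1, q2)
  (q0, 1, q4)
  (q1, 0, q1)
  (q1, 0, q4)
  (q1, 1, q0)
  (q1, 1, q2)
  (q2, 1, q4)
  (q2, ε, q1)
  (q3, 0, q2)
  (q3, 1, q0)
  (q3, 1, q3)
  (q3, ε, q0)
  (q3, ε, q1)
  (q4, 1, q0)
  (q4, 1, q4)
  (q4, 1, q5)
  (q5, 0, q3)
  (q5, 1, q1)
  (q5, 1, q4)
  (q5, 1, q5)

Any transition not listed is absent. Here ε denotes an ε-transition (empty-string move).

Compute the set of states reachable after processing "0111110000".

{q0, q1, q4}

Start in {q0}.
Read '0': {q0} → {q0}.
Read '1': {q0} → {q0, q1, q2, q4}.
Read '1': {q0, q1, q2, q4} → {q0, q1, q2, q4, q5}.
Read '1': {q0, q1, q2, q4, q5} → {q0, q1, q2, q4, q5}.
Read '1': {q0, q1, q2, q4, q5} → {q0, q1, q2, q4, q5}.
Read '1': {q0, q1, q2, q4, q5} → {q0, q1, q2, q4, q5}.
Read '0': {q0, q1, q2, q4, q5} → {q0, q1, q3, q4}.
Read '0': {q0, q1, q3, q4} → {q0, q1, q2, q4}.
Read '0': {q0, q1, q2, q4} → {q0, q1, q4}.
Read '0': {q0, q1, q4} → {q0, q1, q4}.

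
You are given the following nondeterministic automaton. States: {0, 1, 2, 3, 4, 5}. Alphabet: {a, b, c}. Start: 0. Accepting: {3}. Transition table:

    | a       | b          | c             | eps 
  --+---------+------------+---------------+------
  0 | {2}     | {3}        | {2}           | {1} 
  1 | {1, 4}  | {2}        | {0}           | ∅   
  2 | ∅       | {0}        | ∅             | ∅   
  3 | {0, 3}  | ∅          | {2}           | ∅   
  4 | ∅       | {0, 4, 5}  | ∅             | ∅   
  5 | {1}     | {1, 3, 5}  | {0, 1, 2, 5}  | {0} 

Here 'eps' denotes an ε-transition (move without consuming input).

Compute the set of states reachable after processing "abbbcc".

{0, 1, 2, 5}

Start: ε-closure({0}) = {0, 1}.
Read 'a': {0, 1} → {1, 2, 4}.
Read 'b': {1, 2, 4} → {0, 1, 2, 4, 5}.
Read 'b': {0, 1, 2, 4, 5} → {0, 1, 2, 3, 4, 5}.
Read 'b': {0, 1, 2, 3, 4, 5} → {0, 1, 2, 3, 4, 5}.
Read 'c': {0, 1, 2, 3, 4, 5} → {0, 1, 2, 5}.
Read 'c': {0, 1, 2, 5} → {0, 1, 2, 5}.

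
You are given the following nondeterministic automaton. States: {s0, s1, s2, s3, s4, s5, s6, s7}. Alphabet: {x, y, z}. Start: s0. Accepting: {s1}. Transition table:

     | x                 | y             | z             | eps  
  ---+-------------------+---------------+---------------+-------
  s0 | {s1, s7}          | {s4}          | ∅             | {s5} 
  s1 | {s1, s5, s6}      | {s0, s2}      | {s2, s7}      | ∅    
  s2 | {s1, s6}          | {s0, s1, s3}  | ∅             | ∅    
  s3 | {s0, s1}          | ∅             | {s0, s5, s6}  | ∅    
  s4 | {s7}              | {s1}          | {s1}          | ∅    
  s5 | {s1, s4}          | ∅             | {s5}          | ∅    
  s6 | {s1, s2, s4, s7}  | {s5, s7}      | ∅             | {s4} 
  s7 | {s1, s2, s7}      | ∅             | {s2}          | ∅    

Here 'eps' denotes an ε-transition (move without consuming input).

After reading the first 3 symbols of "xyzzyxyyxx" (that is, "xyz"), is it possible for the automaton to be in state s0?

No

Start: ε-closure({s0}) = {s0, s5}.
Read 'x': s0→{s1, s7}, s5→{s1, s4}; now {s1, s4, s7}.
Read 'y': s1→{s0, s2}, s4→{s1}, s7→∅; union {s0, s1, s2}; ε-closure = {s0, s1, s2, s5}.
Read 'z': s0→∅, s1→{s2, s7}, s2→∅, s5→{s5}; now {s2, s5, s7}.
State s0 is not in {s2, s5, s7}.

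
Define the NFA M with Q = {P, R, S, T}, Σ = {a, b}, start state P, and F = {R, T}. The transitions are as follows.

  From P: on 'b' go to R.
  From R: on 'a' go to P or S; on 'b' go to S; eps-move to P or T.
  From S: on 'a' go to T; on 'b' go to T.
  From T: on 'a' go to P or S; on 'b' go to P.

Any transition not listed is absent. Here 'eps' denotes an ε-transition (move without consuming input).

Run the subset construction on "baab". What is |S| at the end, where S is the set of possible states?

1

Start in {P}.
Read 'b': P→{R}; union {R}; ε-closure = {P, R, T}.
Read 'a': P→∅, R→{P, S}, T→{P, S}; now {P, S}.
Read 'a': P→∅, S→{T}; now {T}.
Read 'b': T→{P}; now {P}.
That set has 1 state.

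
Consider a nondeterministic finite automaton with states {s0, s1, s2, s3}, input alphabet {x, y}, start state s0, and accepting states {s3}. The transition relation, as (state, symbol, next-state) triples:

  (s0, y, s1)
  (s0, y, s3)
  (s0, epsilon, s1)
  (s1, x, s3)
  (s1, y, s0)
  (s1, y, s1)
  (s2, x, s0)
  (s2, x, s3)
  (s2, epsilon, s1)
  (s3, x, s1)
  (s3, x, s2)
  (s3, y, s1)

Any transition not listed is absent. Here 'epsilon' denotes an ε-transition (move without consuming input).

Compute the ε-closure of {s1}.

{s1}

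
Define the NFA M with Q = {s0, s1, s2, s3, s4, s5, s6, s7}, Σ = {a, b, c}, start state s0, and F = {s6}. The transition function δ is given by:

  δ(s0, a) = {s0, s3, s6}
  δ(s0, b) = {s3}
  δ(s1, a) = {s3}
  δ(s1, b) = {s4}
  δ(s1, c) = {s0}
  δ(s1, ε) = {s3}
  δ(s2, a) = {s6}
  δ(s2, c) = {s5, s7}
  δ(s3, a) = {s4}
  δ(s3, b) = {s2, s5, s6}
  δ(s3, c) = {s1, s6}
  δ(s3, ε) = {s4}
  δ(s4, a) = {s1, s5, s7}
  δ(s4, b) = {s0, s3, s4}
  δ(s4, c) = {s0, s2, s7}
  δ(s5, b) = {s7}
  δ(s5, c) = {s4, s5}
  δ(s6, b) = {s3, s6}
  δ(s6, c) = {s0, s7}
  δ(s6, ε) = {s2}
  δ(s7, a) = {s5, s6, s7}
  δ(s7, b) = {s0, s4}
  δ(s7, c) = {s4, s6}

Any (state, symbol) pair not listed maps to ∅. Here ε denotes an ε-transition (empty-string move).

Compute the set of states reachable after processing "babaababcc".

{s0, s1, s2, s3, s4, s5, s6, s7}

Start in {s0}.
Read 'b': {s0} → {s3, s4}.
Read 'a': {s3, s4} → {s1, s3, s4, s5, s7}.
Read 'b': {s1, s3, s4, s5, s7} → {s0, s2, s3, s4, s5, s6, s7}.
Read 'a': {s0, s2, s3, s4, s5, s6, s7} → {s0, s1, s2, s3, s4, s5, s6, s7}.
Read 'a': {s0, s1, s2, s3, s4, s5, s6, s7} → {s0, s1, s2, s3, s4, s5, s6, s7}.
Read 'b': {s0, s1, s2, s3, s4, s5, s6, s7} → {s0, s2, s3, s4, s5, s6, s7}.
Read 'a': {s0, s2, s3, s4, s5, s6, s7} → {s0, s1, s2, s3, s4, s5, s6, s7}.
Read 'b': {s0, s1, s2, s3, s4, s5, s6, s7} → {s0, s2, s3, s4, s5, s6, s7}.
Read 'c': {s0, s2, s3, s4, s5, s6, s7} → {s0, s1, s2, s3, s4, s5, s6, s7}.
Read 'c': {s0, s1, s2, s3, s4, s5, s6, s7} → {s0, s1, s2, s3, s4, s5, s6, s7}.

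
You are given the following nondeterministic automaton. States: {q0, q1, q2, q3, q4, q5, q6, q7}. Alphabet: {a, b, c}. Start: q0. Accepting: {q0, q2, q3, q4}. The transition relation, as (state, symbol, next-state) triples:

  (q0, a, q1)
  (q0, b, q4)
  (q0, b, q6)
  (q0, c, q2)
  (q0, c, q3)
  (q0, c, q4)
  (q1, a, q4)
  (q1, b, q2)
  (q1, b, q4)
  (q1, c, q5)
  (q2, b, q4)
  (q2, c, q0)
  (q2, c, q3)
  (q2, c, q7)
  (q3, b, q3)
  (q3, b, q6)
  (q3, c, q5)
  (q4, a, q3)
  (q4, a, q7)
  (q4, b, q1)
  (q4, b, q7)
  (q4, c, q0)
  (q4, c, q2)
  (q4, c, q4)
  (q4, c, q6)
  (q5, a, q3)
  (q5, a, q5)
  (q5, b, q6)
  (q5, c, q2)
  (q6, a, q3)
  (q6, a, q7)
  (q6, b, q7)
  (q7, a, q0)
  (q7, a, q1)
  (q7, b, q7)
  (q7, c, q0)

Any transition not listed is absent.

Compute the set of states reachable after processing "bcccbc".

Start in {q0}.
Read 'b': {q0} → {q4, q6}.
Read 'c': {q4, q6} → {q0, q2, q4, q6}.
Read 'c': {q0, q2, q4, q6} → {q0, q2, q3, q4, q6, q7}.
Read 'c': {q0, q2, q3, q4, q6, q7} → {q0, q2, q3, q4, q5, q6, q7}.
Read 'b': {q0, q2, q3, q4, q5, q6, q7} → {q1, q3, q4, q6, q7}.
Read 'c': {q1, q3, q4, q6, q7} → {q0, q2, q4, q5, q6}.

{q0, q2, q4, q5, q6}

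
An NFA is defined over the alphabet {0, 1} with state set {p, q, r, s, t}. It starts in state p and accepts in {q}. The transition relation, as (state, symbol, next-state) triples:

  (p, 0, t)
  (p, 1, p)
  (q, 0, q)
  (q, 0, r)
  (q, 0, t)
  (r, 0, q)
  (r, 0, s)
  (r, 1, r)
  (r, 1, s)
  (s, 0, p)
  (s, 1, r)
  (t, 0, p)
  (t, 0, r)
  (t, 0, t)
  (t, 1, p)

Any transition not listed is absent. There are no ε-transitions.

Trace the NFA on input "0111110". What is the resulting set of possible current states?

{t}

Start in {p}.
Read '0': p→{t}; now {t}.
Read '1': t→{p}; now {p}.
Read '1': p→{p}; now {p}.
Read '1': p→{p}; now {p}.
Read '1': p→{p}; now {p}.
Read '1': p→{p}; now {p}.
Read '0': p→{t}; now {t}.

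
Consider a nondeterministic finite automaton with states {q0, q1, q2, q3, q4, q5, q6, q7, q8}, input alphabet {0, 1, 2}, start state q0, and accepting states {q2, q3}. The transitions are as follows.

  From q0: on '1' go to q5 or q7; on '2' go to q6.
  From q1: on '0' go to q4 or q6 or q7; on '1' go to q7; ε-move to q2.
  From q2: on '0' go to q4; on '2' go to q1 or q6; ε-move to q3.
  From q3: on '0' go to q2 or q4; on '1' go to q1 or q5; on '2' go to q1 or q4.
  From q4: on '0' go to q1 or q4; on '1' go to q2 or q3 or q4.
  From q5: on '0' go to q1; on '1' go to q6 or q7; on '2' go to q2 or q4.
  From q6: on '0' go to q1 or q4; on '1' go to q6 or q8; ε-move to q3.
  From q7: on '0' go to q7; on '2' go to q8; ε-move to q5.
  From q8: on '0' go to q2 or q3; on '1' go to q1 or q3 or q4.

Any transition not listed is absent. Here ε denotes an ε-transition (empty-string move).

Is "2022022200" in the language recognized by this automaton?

Start in {q0}.
Read '2': {q0} → {q3, q6}.
Read '0': {q3, q6} → {q1, q2, q3, q4}.
Read '2': {q1, q2, q3, q4} → {q1, q2, q3, q4, q6}.
Read '2': {q1, q2, q3, q4, q6} → {q1, q2, q3, q4, q6}.
Read '0': {q1, q2, q3, q4, q6} → {q1, q2, q3, q4, q5, q6, q7}.
Read '2': {q1, q2, q3, q4, q5, q6, q7} → {q1, q2, q3, q4, q6, q8}.
Read '2': {q1, q2, q3, q4, q6, q8} → {q1, q2, q3, q4, q6}.
Read '2': {q1, q2, q3, q4, q6} → {q1, q2, q3, q4, q6}.
Read '0': {q1, q2, q3, q4, q6} → {q1, q2, q3, q4, q5, q6, q7}.
Read '0': {q1, q2, q3, q4, q5, q6, q7} → {q1, q2, q3, q4, q5, q6, q7}.
The final set {q1, q2, q3, q4, q5, q6, q7} contains the accepting states q2, q3.

Yes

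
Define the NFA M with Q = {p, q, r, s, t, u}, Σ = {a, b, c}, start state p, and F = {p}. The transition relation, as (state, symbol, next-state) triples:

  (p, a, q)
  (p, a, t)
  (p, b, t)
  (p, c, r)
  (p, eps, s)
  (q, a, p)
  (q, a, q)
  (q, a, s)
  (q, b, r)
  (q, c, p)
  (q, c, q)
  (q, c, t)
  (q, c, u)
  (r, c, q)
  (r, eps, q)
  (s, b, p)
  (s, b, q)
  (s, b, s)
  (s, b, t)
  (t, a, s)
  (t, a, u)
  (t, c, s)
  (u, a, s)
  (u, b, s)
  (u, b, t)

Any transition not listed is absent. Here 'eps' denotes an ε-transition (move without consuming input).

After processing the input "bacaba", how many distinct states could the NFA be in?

Start: ε-closure({p}) = {p, s}.
Read 'b': {p, s} → {p, q, s, t}.
Read 'a': {p, q, s, t} → {p, q, s, t, u}.
Read 'c': {p, q, s, t, u} → {p, q, r, s, t, u}.
Read 'a': {p, q, r, s, t, u} → {p, q, s, t, u}.
Read 'b': {p, q, s, t, u} → {p, q, r, s, t}.
Read 'a': {p, q, r, s, t} → {p, q, s, t, u}.
That set has 5 states.

5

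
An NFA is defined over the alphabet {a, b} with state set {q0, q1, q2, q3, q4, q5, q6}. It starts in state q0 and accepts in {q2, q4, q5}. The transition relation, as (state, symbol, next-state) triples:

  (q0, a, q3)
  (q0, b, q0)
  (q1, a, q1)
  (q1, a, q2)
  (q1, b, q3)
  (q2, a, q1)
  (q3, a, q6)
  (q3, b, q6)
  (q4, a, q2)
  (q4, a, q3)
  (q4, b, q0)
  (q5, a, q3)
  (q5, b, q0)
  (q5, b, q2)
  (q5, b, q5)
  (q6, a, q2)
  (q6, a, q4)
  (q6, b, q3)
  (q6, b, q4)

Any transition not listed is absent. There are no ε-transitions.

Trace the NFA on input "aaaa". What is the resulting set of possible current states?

Start in {q0}.
Read 'a': q0→{q3}; now {q3}.
Read 'a': q3→{q6}; now {q6}.
Read 'a': q6→{q2, q4}; now {q2, q4}.
Read 'a': q2→{q1}, q4→{q2, q3}; now {q1, q2, q3}.

{q1, q2, q3}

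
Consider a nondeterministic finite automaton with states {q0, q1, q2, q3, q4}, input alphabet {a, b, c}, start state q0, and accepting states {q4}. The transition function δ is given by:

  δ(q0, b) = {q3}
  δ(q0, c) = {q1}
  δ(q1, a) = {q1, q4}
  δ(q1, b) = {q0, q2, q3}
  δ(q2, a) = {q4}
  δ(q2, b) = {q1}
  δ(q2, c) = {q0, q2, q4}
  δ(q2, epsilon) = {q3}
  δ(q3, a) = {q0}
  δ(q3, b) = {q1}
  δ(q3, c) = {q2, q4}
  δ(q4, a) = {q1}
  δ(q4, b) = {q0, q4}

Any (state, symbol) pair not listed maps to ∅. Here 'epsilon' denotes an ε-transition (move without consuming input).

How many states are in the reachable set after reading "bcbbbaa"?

2

Start in {q0}.
Read 'b': {q0} → {q3}.
Read 'c': {q3} → {q2, q3, q4}.
Read 'b': {q2, q3, q4} → {q0, q1, q4}.
Read 'b': {q0, q1, q4} → {q0, q2, q3, q4}.
Read 'b': {q0, q2, q3, q4} → {q0, q1, q3, q4}.
Read 'a': {q0, q1, q3, q4} → {q0, q1, q4}.
Read 'a': {q0, q1, q4} → {q1, q4}.
That set has 2 states.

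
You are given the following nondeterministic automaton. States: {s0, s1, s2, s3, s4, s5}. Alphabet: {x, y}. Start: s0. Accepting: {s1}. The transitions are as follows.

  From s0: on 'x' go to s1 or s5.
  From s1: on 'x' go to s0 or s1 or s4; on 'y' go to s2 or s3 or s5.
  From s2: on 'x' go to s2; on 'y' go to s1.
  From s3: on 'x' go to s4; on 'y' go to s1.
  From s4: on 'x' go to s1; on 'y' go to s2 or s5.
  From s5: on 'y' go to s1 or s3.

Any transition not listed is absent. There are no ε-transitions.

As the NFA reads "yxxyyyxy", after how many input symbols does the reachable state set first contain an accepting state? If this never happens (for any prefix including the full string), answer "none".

Start in {s0}.
Read 'y': s0→∅; now ∅.
The set is empty and remains empty for the remaining 7 symbols.
No reachable set along the way intersects F.

none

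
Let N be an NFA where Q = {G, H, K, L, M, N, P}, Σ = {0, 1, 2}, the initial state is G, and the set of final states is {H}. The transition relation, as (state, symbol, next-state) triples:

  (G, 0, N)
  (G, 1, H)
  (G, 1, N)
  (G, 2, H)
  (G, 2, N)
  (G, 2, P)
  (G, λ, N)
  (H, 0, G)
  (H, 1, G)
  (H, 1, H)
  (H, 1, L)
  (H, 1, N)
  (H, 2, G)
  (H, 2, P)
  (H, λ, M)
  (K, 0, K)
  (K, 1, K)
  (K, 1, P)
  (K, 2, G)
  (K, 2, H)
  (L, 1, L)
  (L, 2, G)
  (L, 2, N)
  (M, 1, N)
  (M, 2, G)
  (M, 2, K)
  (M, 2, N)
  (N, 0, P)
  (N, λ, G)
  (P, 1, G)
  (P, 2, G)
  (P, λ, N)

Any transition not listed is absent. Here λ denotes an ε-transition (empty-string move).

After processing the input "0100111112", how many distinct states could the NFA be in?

Start: ε-closure({G}) = {G, N}.
Read '0': {G, N} → {G, N, P}.
Read '1': {G, N, P} → {G, H, M, N}.
Read '0': {G, H, M, N} → {G, N, P}.
Read '0': {G, N, P} → {G, N, P}.
Read '1': {G, N, P} → {G, H, M, N}.
Read '1': {G, H, M, N} → {G, H, L, M, N}.
Read '1': {G, H, L, M, N} → {G, H, L, M, N}.
Read '1': {G, H, L, M, N} → {G, H, L, M, N}.
Read '1': {G, H, L, M, N} → {G, H, L, M, N}.
Read '2': {G, H, L, M, N} → {G, H, K, M, N, P}.
That set has 6 states.

6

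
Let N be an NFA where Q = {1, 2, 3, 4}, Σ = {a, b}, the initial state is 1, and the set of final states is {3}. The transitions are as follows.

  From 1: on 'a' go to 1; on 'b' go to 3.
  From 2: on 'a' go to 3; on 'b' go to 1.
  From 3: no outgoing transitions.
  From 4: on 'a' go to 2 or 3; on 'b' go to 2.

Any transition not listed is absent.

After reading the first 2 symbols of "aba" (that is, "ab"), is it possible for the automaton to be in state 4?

Start in {1}.
Read 'a': {1} → {1}.
Read 'b': {1} → {3}.
State 4 is not in {3}.

No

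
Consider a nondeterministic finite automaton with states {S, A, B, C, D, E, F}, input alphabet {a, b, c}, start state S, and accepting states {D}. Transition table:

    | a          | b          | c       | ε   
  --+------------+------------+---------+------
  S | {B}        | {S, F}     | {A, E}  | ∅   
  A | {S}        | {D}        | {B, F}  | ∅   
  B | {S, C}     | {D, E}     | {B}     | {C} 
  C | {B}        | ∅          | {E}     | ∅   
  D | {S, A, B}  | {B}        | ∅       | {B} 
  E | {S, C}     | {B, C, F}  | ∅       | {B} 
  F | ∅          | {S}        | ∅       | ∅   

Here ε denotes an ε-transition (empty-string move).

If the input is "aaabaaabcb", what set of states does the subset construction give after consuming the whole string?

Start in {S}.
Read 'a': S→{B}; union {B}; ε-closure = {B, C}.
Read 'a': B→{S, C}, C→{B}; now {S, B, C}.
Read 'a': S→{B}, B→{S, C}, C→{B}; now {S, B, C}.
Read 'b': S→{S, F}, B→{D, E}, C→∅; union {S, D, E, F}; ε-closure = {S, B, C, D, E, F}.
Read 'a': S→{B}, B→{S, C}, C→{B}, D→{S, A, B}, E→{S, C}, F→∅; now {S, A, B, C}.
Read 'a': S→{B}, A→{S}, B→{S, C}, C→{B}; now {S, B, C}.
Read 'a': S→{B}, B→{S, C}, C→{B}; now {S, B, C}.
Read 'b': S→{S, F}, B→{D, E}, C→∅; union {S, D, E, F}; ε-closure = {S, B, C, D, E, F}.
Read 'c': S→{A, E}, B→{B}, C→{E}, D→∅, E→∅, F→∅; union {A, B, E}; ε-closure = {A, B, C, E}.
Read 'b': A→{D}, B→{D, E}, C→∅, E→{B, C, F}; now {B, C, D, E, F}.

{B, C, D, E, F}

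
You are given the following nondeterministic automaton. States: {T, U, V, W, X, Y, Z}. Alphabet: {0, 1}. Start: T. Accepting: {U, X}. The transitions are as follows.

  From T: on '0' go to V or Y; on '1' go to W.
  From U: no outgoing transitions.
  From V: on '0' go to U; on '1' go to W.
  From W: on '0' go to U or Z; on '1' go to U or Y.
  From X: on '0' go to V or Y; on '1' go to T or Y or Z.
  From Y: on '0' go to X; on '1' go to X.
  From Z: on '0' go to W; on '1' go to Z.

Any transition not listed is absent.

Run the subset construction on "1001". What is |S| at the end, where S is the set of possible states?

2

Start in {T}.
Read '1': T→{W}; now {W}.
Read '0': W→{U, Z}; now {U, Z}.
Read '0': U→∅, Z→{W}; now {W}.
Read '1': W→{U, Y}; now {U, Y}.
That set has 2 states.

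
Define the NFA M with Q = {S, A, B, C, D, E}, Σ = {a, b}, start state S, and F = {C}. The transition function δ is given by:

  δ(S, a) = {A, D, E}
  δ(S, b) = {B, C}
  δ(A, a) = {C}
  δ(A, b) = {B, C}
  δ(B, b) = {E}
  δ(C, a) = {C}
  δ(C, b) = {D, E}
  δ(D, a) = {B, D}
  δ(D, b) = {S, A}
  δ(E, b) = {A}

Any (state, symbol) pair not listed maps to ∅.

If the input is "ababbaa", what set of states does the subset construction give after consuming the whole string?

{B, C, D}

Start in {S}.
Read 'a': {S} → {A, D, E}.
Read 'b': {A, D, E} → {S, A, B, C}.
Read 'a': {S, A, B, C} → {A, C, D, E}.
Read 'b': {A, C, D, E} → {S, A, B, C, D, E}.
Read 'b': {S, A, B, C, D, E} → {S, A, B, C, D, E}.
Read 'a': {S, A, B, C, D, E} → {A, B, C, D, E}.
Read 'a': {A, B, C, D, E} → {B, C, D}.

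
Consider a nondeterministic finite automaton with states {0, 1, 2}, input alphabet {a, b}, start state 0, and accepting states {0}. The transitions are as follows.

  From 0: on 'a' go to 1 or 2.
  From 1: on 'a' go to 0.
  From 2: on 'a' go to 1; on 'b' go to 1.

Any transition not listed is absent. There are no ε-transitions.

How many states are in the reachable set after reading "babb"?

Start in {0}.
Read 'b': 0→∅; now ∅.
The set is empty and remains empty for the remaining 3 symbols.
That set has 0 states.

0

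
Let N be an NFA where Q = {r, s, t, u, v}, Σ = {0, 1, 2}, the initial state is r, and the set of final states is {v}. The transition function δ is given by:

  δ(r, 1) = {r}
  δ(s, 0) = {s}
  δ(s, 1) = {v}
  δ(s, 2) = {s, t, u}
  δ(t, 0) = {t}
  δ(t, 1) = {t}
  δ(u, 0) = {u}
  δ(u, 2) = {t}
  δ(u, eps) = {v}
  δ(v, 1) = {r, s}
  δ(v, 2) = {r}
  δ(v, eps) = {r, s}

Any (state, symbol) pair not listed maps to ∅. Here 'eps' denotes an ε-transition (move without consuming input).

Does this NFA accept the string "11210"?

No

Start in {r}.
Read '1': {r} → {r}.
Read '1': {r} → {r}.
Read '2': {r} → ∅.
The set is empty and remains empty for the remaining 2 symbols.
The final set ∅ contains no accepting state.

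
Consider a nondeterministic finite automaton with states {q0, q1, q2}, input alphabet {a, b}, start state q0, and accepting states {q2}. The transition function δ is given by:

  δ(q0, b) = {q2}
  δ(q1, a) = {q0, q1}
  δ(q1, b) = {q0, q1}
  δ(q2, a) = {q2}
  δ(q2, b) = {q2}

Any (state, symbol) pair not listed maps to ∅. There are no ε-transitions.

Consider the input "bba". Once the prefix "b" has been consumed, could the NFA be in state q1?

Start in {q0}.
Read 'b': q0→{q2}; now {q2}.
State q1 is not in {q2}.

No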